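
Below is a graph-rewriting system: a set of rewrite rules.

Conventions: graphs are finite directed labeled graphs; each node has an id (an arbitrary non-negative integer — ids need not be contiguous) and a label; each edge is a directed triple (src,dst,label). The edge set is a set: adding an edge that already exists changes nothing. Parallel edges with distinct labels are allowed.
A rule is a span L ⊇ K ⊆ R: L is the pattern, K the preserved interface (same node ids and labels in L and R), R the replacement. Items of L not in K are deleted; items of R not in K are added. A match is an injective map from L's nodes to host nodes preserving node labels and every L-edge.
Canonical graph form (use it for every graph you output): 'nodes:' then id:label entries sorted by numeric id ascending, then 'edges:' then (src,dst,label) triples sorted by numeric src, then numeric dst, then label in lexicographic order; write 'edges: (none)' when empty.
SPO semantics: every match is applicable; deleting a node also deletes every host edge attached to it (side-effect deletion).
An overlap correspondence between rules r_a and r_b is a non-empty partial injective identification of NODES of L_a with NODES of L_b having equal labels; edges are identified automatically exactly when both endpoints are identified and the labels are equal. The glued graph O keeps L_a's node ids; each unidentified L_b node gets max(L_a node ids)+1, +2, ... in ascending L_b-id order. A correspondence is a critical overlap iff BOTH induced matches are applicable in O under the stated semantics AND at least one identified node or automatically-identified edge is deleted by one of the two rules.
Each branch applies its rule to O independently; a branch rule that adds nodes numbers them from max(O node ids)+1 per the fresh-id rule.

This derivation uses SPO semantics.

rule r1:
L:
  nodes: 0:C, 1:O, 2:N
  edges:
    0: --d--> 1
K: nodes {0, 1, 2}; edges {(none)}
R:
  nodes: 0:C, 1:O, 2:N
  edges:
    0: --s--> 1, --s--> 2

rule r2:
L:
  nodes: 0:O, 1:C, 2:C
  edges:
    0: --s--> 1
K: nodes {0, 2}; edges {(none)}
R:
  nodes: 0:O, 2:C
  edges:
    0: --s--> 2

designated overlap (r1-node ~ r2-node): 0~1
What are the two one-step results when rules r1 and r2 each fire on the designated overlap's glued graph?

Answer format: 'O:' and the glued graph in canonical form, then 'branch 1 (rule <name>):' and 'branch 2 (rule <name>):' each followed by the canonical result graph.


O:
nodes: 0:C, 1:O, 2:N, 3:O, 4:C
edges: (0,1,d); (3,0,s)
branch 1 (rule r1):
nodes: 0:C, 1:O, 2:N, 3:O, 4:C
edges: (0,1,s); (0,2,s); (3,0,s)
branch 2 (rule r2):
nodes: 1:O, 2:N, 3:O, 4:C
edges: (3,4,s)


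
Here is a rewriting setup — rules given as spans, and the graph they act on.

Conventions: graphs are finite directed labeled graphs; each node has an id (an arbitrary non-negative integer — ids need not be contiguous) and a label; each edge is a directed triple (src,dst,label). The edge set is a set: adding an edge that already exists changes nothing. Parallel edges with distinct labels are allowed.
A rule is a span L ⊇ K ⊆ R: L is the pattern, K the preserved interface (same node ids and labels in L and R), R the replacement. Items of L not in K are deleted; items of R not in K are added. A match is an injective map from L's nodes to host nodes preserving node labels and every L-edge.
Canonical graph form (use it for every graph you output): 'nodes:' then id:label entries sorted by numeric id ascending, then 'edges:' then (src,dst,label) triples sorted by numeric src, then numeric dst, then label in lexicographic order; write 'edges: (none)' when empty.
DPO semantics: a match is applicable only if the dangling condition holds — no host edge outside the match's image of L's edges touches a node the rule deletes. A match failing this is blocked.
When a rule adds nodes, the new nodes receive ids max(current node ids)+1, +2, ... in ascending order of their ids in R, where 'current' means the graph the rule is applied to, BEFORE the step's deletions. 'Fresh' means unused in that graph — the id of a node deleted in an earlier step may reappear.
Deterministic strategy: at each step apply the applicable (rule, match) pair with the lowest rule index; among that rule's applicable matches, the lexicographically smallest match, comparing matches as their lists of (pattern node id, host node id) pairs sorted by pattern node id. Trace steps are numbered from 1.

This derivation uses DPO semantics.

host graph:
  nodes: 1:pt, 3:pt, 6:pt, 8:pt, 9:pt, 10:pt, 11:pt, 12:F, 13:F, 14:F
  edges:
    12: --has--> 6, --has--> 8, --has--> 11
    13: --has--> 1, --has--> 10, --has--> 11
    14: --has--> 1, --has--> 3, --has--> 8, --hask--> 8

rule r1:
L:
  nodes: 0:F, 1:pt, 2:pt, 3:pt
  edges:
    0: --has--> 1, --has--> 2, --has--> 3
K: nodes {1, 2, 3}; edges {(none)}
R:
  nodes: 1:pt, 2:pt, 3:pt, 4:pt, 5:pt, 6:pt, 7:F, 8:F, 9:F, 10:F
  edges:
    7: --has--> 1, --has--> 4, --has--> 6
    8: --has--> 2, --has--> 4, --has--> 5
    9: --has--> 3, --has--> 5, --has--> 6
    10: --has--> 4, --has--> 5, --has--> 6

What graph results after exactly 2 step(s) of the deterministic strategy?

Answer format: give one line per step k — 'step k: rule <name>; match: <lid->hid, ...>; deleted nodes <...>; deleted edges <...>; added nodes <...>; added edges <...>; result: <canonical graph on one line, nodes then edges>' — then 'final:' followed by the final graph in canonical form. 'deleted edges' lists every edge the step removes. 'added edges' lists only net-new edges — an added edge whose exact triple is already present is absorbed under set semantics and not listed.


step 1: rule r1; match: 0->12, 1->6, 2->8, 3->11; deleted nodes 12; deleted edges (12,6,has); (12,8,has); (12,11,has); added nodes 15, 16, 17, 18, 19, 20, 21; added edges (18,6,has); (18,15,has); (18,17,has); (19,8,has); (19,15,has); (19,16,has); (20,11,has); (20,16,has); (20,17,has); (21,15,has); (21,16,has); (21,17,has); result: nodes: 1:pt, 3:pt, 6:pt, 8:pt, 9:pt, 10:pt, 11:pt, 13:F, 14:F, 15:pt, 16:pt, 17:pt, 18:F, 19:F, 20:F, 21:F edges: (13,1,has); (13,10,has); (13,11,has); (14,1,has); (14,3,has); (14,8,has); (14,8,hask); (18,6,has); (18,15,has); (18,17,has); (19,8,has); (19,15,has); (19,16,has); (20,11,has); (20,16,has); (20,17,has); (21,15,has); (21,16,has); (21,17,has)
step 2: rule r1; match: 0->13, 1->1, 2->10, 3->11; deleted nodes 13; deleted edges (13,1,has); (13,10,has); (13,11,has); added nodes 22, 23, 24, 25, 26, 27, 28; added edges (25,1,has); (25,22,has); (25,24,has); (26,10,has); (26,22,has); (26,23,has); (27,11,has); (27,23,has); (27,24,has); (28,22,has); (28,23,has); (28,24,has); result: nodes: 1:pt, 3:pt, 6:pt, 8:pt, 9:pt, 10:pt, 11:pt, 14:F, 15:pt, 16:pt, 17:pt, 18:F, 19:F, 20:F, 21:F, 22:pt, 23:pt, 24:pt, 25:F, 26:F, 27:F, 28:F edges: (14,1,has); (14,3,has); (14,8,has); (14,8,hask); (18,6,has); (18,15,has); (18,17,has); (19,8,has); (19,15,has); (19,16,has); (20,11,has); (20,16,has); (20,17,has); (21,15,has); (21,16,has); (21,17,has); (25,1,has); (25,22,has); (25,24,has); (26,10,has); (26,22,has); (26,23,has); (27,11,has); (27,23,has); (27,24,has); (28,22,has); (28,23,has); (28,24,has)
final:
nodes: 1:pt, 3:pt, 6:pt, 8:pt, 9:pt, 10:pt, 11:pt, 14:F, 15:pt, 16:pt, 17:pt, 18:F, 19:F, 20:F, 21:F, 22:pt, 23:pt, 24:pt, 25:F, 26:F, 27:F, 28:F
edges: (14,1,has); (14,3,has); (14,8,has); (14,8,hask); (18,6,has); (18,15,has); (18,17,has); (19,8,has); (19,15,has); (19,16,has); (20,11,has); (20,16,has); (20,17,has); (21,15,has); (21,16,has); (21,17,has); (25,1,has); (25,22,has); (25,24,has); (26,10,has); (26,22,has); (26,23,has); (27,11,has); (27,23,has); (27,24,has); (28,22,has); (28,23,has); (28,24,has)


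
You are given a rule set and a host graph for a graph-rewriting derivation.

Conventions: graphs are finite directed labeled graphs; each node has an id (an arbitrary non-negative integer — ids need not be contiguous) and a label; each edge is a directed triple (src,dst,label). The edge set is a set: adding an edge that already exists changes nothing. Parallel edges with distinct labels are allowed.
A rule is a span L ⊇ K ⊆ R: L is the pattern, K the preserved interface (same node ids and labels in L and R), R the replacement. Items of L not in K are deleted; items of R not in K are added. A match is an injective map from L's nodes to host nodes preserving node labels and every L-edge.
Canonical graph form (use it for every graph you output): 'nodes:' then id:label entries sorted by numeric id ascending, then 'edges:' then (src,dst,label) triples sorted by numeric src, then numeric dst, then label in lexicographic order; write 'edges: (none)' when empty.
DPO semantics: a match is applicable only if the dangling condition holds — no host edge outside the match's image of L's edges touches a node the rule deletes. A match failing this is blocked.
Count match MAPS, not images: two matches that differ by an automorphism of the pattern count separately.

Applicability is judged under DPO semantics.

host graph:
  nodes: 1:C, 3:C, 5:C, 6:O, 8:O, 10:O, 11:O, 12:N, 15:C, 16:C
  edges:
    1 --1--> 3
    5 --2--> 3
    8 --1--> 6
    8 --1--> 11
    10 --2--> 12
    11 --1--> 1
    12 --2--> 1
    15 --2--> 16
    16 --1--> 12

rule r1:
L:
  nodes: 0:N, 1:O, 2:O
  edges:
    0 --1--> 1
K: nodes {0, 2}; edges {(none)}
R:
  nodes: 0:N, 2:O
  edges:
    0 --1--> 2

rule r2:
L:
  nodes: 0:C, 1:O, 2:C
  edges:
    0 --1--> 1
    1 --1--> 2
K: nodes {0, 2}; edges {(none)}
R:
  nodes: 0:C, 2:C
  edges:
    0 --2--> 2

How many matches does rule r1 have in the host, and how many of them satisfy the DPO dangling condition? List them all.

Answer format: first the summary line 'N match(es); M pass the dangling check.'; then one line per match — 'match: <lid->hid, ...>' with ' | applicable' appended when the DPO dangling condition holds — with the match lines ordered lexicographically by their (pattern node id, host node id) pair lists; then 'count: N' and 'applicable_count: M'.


0 match(es); 0 pass the dangling check.
count: 0
applicable_count: 0


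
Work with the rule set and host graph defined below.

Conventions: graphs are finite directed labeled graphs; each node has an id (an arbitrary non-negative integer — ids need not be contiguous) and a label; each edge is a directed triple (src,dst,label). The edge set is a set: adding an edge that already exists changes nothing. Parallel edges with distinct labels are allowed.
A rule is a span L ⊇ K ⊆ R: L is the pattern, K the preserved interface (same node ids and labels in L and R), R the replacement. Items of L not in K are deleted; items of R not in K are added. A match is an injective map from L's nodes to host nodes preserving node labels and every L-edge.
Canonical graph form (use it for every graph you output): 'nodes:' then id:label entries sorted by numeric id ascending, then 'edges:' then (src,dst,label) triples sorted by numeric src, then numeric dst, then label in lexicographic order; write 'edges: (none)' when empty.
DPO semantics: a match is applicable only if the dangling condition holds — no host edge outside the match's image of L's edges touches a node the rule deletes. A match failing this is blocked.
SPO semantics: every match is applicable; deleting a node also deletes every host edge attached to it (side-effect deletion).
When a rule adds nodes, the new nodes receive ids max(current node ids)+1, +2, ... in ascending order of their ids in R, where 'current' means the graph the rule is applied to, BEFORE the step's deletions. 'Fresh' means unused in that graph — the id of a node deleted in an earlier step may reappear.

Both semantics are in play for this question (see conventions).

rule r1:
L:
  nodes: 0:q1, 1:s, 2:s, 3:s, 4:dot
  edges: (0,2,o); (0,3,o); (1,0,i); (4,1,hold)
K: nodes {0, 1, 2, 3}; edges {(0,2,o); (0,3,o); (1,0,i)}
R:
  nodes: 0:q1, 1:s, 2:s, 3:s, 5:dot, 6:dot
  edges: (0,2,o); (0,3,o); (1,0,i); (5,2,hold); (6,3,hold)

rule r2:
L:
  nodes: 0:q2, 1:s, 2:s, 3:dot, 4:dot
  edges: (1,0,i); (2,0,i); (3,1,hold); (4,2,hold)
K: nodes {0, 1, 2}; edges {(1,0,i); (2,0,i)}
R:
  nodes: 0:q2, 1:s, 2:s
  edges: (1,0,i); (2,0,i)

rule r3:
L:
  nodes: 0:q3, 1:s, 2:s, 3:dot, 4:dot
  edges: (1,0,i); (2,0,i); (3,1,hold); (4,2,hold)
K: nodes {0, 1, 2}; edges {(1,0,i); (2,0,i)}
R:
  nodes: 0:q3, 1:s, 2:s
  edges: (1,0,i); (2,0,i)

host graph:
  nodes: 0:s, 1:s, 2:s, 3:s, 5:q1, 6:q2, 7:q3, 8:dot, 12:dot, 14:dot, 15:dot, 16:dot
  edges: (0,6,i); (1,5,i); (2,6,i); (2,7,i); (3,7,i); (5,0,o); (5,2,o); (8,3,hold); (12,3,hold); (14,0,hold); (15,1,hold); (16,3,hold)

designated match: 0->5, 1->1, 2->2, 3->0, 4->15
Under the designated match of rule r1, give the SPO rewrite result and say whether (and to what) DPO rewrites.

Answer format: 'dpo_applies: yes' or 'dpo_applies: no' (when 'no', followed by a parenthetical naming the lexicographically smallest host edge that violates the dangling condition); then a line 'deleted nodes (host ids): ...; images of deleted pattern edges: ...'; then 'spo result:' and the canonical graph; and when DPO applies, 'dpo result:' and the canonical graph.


dpo_applies: yes
deleted nodes (host ids): 15; images of deleted pattern edges: (15,1,hold)
spo result:
nodes: 0:s, 1:s, 2:s, 3:s, 5:q1, 6:q2, 7:q3, 8:dot, 12:dot, 14:dot, 16:dot, 17:dot, 18:dot
edges: (0,6,i); (1,5,i); (2,6,i); (2,7,i); (3,7,i); (5,0,o); (5,2,o); (8,3,hold); (12,3,hold); (14,0,hold); (16,3,hold); (17,2,hold); (18,0,hold)
dpo result:
nodes: 0:s, 1:s, 2:s, 3:s, 5:q1, 6:q2, 7:q3, 8:dot, 12:dot, 14:dot, 16:dot, 17:dot, 18:dot
edges: (0,6,i); (1,5,i); (2,6,i); (2,7,i); (3,7,i); (5,0,o); (5,2,o); (8,3,hold); (12,3,hold); (14,0,hold); (16,3,hold); (17,2,hold); (18,0,hold)


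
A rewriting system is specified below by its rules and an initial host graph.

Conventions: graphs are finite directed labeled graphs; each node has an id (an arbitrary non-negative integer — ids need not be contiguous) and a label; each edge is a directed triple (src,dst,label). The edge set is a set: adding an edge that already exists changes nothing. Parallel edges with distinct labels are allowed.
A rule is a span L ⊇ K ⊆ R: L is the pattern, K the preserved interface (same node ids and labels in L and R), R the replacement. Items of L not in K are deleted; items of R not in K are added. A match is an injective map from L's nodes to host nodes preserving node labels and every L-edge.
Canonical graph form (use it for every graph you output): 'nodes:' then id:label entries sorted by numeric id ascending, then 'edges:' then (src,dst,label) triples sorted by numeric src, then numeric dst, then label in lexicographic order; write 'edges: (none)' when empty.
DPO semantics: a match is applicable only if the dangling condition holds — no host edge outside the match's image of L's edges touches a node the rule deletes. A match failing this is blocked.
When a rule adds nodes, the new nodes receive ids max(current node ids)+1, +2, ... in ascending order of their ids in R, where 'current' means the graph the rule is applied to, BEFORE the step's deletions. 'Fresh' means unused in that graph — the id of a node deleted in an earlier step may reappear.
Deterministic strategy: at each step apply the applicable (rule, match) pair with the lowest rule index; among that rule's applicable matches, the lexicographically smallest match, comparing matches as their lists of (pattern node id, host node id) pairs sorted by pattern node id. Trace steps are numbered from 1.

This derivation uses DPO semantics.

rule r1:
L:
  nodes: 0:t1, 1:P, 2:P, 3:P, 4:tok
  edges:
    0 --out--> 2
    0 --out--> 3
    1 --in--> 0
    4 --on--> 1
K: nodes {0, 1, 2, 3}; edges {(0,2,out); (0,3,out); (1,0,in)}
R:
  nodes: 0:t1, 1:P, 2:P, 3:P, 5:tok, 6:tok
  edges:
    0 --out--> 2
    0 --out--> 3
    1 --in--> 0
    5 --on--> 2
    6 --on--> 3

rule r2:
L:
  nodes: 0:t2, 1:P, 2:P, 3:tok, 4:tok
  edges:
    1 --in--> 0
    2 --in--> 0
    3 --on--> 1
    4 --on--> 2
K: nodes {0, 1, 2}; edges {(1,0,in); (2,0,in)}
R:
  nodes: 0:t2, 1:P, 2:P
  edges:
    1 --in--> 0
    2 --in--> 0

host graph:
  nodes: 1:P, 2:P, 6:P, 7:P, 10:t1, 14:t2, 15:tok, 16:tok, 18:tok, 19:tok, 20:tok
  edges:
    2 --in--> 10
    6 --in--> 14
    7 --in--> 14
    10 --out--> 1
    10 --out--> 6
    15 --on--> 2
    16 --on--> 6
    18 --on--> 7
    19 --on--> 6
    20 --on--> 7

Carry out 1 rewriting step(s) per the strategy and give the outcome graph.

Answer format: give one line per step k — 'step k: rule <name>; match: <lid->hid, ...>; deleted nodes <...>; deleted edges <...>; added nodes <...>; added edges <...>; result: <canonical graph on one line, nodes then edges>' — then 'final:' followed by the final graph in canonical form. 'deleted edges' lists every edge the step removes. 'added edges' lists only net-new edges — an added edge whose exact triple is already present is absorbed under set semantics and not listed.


step 1: rule r1; match: 0->10, 1->2, 2->1, 3->6, 4->15; deleted nodes 15; deleted edges (15,2,on); added nodes 21, 22; added edges (21,1,on); (22,6,on); result: nodes: 1:P, 2:P, 6:P, 7:P, 10:t1, 14:t2, 16:tok, 18:tok, 19:tok, 20:tok, 21:tok, 22:tok edges: (2,10,in); (6,14,in); (7,14,in); (10,1,out); (10,6,out); (16,6,on); (18,7,on); (19,6,on); (20,7,on); (21,1,on); (22,6,on)
final:
nodes: 1:P, 2:P, 6:P, 7:P, 10:t1, 14:t2, 16:tok, 18:tok, 19:tok, 20:tok, 21:tok, 22:tok
edges: (2,10,in); (6,14,in); (7,14,in); (10,1,out); (10,6,out); (16,6,on); (18,7,on); (19,6,on); (20,7,on); (21,1,on); (22,6,on)


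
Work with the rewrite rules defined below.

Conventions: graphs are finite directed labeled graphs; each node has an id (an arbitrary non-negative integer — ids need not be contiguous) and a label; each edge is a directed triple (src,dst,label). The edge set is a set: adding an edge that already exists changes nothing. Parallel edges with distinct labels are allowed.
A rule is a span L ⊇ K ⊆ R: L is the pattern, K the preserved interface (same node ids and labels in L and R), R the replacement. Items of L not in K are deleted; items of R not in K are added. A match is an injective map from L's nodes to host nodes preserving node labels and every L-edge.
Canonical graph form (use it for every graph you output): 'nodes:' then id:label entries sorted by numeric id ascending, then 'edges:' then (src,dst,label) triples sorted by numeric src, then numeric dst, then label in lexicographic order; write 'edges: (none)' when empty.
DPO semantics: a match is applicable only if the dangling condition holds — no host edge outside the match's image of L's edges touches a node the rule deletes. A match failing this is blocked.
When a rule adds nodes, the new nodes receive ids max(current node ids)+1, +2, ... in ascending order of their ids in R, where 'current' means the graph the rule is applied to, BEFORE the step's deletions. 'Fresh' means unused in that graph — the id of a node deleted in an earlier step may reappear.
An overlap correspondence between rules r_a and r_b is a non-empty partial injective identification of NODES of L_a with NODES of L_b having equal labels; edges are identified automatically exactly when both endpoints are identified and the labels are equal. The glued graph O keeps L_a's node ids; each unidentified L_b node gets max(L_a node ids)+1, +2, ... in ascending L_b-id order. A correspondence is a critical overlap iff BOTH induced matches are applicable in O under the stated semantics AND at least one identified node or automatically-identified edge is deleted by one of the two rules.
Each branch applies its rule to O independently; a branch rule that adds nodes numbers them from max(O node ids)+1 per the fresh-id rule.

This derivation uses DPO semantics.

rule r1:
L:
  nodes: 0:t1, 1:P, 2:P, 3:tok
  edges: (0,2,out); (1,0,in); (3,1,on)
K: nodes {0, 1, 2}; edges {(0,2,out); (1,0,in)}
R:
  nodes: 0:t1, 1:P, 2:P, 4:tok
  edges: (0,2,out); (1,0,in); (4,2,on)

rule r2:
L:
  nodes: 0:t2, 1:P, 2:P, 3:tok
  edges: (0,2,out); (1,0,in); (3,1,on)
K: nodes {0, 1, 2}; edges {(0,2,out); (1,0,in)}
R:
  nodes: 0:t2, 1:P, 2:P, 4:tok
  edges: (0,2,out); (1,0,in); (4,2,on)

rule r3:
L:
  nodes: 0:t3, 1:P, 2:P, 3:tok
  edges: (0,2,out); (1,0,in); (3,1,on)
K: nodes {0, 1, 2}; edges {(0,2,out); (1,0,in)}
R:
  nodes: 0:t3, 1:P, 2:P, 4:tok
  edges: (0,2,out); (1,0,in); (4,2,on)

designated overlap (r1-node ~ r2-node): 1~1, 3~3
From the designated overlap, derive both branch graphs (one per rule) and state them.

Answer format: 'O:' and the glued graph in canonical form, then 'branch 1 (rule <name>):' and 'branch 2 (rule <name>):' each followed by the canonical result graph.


O:
nodes: 0:t1, 1:P, 2:P, 3:tok, 4:t2, 5:P
edges: (0,2,out); (1,0,in); (1,4,in); (3,1,on); (4,5,out)
branch 1 (rule r1):
nodes: 0:t1, 1:P, 2:P, 4:t2, 5:P, 6:tok
edges: (0,2,out); (1,0,in); (1,4,in); (4,5,out); (6,2,on)
branch 2 (rule r2):
nodes: 0:t1, 1:P, 2:P, 4:t2, 5:P, 6:tok
edges: (0,2,out); (1,0,in); (1,4,in); (4,5,out); (6,5,on)


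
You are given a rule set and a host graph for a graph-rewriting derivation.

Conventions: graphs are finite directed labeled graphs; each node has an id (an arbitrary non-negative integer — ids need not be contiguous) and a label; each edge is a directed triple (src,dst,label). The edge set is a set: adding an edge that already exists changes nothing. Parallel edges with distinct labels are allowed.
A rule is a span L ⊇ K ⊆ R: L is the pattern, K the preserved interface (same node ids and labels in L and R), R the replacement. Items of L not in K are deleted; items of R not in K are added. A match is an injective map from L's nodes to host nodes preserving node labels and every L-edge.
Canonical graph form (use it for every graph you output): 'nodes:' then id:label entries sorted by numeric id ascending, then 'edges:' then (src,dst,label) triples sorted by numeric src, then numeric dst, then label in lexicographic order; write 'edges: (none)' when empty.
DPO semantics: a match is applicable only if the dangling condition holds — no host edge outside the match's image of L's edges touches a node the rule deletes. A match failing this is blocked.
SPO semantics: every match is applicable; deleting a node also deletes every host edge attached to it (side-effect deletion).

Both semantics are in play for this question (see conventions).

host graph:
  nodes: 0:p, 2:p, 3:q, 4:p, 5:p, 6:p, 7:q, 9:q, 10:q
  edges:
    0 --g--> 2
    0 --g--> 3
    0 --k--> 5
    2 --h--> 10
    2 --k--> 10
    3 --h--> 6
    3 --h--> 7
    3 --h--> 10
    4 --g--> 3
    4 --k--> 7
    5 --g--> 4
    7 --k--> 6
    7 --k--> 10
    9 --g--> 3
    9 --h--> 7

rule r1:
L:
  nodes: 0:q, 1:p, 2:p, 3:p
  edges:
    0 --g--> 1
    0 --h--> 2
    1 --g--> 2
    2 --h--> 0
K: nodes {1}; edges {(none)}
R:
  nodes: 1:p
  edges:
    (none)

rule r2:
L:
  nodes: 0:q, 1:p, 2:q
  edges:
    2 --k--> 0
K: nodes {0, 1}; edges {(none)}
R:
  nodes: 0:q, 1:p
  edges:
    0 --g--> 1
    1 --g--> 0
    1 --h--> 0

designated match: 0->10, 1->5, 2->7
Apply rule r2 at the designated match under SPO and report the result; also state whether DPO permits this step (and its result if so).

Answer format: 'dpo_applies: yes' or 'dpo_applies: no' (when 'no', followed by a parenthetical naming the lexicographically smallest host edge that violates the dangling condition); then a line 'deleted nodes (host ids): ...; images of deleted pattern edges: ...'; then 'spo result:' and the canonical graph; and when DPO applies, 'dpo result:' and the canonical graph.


dpo_applies: no
(the rule deletes node 7, which keeps host edge (3,7,h) outside the match image — the dangling condition fails, DPO blocks; SPO proceeds and side-deletes such edges)
deleted nodes (host ids): 7; images of deleted pattern edges: (7,10,k)
spo result:
nodes: 0:p, 2:p, 3:q, 4:p, 5:p, 6:p, 9:q, 10:q
edges: (0,2,g); (0,3,g); (0,5,k); (2,10,h); (2,10,k); (3,6,h); (3,10,h); (4,3,g); (5,4,g); (5,10,g); (5,10,h); (9,3,g); (10,5,g)


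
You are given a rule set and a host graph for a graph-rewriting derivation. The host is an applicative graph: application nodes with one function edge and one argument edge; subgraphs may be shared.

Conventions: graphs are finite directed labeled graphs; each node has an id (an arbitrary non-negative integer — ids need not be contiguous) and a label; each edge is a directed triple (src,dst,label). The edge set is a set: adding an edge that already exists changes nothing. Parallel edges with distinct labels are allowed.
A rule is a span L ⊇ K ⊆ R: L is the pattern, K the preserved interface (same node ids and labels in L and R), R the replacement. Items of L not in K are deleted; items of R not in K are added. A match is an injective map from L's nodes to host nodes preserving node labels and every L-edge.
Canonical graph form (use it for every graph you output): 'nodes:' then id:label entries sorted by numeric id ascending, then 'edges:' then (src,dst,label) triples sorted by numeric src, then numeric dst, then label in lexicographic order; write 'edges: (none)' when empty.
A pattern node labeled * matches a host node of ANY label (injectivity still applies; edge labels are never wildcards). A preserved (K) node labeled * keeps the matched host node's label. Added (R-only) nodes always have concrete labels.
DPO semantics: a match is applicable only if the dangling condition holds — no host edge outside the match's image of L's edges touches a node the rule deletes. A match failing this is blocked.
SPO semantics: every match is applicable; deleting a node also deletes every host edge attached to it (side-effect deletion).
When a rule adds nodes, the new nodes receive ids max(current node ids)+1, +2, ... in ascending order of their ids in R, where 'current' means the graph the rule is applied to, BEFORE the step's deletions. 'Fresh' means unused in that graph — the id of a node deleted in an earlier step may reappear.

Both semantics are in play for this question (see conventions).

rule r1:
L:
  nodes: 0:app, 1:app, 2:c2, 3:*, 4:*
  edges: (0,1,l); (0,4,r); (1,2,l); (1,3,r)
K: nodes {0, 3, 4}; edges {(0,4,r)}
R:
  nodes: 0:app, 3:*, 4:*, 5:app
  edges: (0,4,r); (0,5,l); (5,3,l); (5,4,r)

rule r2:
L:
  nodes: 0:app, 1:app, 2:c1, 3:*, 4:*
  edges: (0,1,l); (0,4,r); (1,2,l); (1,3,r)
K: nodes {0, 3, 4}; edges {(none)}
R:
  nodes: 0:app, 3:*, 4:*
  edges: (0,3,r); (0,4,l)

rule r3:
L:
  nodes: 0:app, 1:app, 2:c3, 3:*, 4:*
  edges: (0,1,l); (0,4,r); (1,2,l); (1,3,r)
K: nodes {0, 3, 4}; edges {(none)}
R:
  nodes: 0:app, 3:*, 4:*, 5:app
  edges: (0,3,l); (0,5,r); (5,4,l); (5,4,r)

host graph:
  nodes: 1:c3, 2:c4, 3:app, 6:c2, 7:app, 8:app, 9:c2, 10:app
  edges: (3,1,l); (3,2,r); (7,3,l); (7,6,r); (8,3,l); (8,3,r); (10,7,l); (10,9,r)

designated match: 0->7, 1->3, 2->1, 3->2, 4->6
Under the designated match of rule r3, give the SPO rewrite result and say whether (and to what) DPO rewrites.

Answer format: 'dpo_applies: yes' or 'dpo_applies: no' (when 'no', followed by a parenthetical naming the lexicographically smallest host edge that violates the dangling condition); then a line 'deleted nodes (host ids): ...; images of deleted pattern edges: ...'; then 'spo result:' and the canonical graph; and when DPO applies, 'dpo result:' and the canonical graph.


dpo_applies: no
(the rule deletes node 3, which keeps host edge (8,3,l) outside the match image — the dangling condition fails, DPO blocks; SPO proceeds and side-deletes such edges)
deleted nodes (host ids): 1, 3; images of deleted pattern edges: (3,1,l); (3,2,r); (7,3,l); (7,6,r)
spo result:
nodes: 2:c4, 6:c2, 7:app, 8:app, 9:c2, 10:app, 11:app
edges: (7,2,l); (7,11,r); (10,7,l); (10,9,r); (11,6,l); (11,6,r)


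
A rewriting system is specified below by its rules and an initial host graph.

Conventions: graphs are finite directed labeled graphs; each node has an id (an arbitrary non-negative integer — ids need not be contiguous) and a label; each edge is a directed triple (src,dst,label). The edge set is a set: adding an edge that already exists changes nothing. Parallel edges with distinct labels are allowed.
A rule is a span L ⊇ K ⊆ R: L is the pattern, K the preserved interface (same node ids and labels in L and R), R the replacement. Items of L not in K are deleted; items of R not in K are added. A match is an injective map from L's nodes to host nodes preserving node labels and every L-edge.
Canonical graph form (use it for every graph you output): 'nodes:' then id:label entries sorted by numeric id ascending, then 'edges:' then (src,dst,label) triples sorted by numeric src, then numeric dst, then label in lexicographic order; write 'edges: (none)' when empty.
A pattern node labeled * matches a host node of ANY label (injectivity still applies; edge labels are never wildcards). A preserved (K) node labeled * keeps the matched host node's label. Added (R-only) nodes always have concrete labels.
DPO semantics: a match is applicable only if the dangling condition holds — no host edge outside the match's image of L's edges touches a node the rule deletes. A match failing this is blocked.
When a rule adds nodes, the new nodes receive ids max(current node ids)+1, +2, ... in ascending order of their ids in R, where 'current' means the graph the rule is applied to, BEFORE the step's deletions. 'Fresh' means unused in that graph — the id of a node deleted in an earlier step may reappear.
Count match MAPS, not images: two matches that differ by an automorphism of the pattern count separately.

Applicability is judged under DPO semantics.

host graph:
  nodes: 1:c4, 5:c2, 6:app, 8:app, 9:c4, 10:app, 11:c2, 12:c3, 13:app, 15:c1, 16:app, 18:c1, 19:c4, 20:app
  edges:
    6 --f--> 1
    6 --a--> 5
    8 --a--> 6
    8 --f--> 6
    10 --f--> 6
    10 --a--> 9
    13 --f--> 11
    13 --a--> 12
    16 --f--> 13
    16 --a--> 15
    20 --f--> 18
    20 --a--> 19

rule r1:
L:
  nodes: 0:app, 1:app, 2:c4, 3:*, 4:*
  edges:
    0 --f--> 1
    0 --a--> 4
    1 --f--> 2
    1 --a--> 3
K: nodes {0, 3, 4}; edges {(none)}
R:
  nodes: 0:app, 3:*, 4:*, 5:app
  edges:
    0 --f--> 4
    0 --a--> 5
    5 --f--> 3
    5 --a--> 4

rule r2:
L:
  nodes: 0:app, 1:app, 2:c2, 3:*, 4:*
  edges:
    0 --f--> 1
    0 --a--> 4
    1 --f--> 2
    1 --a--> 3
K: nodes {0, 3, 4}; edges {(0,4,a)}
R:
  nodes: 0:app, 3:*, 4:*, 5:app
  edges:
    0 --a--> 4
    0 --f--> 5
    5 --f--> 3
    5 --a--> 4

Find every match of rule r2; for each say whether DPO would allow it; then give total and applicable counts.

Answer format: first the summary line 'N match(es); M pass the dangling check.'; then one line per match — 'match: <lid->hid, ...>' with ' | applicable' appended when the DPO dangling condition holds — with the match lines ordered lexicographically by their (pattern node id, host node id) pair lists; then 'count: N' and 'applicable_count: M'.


1 match(es); 1 pass the dangling check.
match: 0->16, 1->13, 2->11, 3->12, 4->15 | applicable
count: 1
applicable_count: 1


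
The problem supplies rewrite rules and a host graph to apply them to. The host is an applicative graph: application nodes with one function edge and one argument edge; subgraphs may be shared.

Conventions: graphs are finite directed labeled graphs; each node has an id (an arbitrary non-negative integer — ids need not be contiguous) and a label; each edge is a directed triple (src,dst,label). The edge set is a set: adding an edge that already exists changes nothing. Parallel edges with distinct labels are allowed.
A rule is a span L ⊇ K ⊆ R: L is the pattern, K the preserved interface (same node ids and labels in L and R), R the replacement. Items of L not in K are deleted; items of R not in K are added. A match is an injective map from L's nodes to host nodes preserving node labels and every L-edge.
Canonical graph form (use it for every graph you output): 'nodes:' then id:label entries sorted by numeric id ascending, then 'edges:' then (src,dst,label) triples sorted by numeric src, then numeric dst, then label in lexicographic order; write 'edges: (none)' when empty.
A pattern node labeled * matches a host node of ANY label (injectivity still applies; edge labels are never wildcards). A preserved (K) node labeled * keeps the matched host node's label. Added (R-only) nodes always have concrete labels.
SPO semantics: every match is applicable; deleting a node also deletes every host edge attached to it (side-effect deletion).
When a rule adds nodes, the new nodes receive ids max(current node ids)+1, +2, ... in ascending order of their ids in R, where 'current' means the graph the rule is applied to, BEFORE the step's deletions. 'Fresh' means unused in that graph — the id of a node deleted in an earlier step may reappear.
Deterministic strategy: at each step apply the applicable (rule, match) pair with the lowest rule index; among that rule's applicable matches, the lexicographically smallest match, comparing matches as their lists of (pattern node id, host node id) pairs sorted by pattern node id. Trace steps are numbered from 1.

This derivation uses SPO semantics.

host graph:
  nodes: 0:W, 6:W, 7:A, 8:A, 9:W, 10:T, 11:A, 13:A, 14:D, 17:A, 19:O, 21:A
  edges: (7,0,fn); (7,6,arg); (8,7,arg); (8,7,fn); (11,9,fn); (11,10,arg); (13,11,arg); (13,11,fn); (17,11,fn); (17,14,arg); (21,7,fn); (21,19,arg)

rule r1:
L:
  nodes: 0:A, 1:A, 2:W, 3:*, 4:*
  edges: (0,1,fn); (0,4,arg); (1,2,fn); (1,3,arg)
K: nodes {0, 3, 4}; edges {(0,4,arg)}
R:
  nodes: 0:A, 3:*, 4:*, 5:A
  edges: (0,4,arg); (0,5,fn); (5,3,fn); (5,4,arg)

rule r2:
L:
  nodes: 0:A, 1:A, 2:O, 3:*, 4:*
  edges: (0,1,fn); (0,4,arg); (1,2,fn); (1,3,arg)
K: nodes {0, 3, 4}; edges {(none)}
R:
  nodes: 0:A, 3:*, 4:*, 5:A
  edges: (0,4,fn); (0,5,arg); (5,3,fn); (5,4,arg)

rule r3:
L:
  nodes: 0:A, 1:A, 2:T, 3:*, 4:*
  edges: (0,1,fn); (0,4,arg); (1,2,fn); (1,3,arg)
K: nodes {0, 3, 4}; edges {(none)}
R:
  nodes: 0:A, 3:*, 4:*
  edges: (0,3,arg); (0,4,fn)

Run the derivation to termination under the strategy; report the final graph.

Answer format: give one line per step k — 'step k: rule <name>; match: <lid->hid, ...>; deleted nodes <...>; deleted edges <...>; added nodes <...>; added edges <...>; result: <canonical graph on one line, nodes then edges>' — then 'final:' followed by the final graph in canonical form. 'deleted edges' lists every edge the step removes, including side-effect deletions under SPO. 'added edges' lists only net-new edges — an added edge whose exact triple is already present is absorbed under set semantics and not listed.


step 1: rule r1; match: 0->17, 1->11, 2->9, 3->10, 4->14; deleted nodes 9, 11; deleted edges (11,9,fn); (11,10,arg); (13,11,arg); (13,11,fn); (17,11,fn); added nodes 22; added edges (17,22,fn); (22,10,fn); (22,14,arg); result: nodes: 0:W, 6:W, 7:A, 8:A, 10:T, 13:A, 14:D, 17:A, 19:O, 21:A, 22:A edges: (7,0,fn); (7,6,arg); (8,7,arg); (8,7,fn); (17,14,arg); (17,22,fn); (21,7,fn); (21,19,arg); (22,10,fn); (22,14,arg)
step 2: rule r1; match: 0->21, 1->7, 2->0, 3->6, 4->19; deleted nodes 0, 7; deleted edges (7,0,fn); (7,6,arg); (8,7,arg); (8,7,fn); (21,7,fn); added nodes 23; added edges (21,23,fn); (23,6,fn); (23,19,arg); result: nodes: 6:W, 8:A, 10:T, 13:A, 14:D, 17:A, 19:O, 21:A, 22:A, 23:A edges: (17,14,arg); (17,22,fn); (21,19,arg); (21,23,fn); (22,10,fn); (22,14,arg); (23,6,fn); (23,19,arg)
final:
nodes: 6:W, 8:A, 10:T, 13:A, 14:D, 17:A, 19:O, 21:A, 22:A, 23:A
edges: (17,14,arg); (17,22,fn); (21,19,arg); (21,23,fn); (22,10,fn); (22,14,arg); (23,6,fn); (23,19,arg)


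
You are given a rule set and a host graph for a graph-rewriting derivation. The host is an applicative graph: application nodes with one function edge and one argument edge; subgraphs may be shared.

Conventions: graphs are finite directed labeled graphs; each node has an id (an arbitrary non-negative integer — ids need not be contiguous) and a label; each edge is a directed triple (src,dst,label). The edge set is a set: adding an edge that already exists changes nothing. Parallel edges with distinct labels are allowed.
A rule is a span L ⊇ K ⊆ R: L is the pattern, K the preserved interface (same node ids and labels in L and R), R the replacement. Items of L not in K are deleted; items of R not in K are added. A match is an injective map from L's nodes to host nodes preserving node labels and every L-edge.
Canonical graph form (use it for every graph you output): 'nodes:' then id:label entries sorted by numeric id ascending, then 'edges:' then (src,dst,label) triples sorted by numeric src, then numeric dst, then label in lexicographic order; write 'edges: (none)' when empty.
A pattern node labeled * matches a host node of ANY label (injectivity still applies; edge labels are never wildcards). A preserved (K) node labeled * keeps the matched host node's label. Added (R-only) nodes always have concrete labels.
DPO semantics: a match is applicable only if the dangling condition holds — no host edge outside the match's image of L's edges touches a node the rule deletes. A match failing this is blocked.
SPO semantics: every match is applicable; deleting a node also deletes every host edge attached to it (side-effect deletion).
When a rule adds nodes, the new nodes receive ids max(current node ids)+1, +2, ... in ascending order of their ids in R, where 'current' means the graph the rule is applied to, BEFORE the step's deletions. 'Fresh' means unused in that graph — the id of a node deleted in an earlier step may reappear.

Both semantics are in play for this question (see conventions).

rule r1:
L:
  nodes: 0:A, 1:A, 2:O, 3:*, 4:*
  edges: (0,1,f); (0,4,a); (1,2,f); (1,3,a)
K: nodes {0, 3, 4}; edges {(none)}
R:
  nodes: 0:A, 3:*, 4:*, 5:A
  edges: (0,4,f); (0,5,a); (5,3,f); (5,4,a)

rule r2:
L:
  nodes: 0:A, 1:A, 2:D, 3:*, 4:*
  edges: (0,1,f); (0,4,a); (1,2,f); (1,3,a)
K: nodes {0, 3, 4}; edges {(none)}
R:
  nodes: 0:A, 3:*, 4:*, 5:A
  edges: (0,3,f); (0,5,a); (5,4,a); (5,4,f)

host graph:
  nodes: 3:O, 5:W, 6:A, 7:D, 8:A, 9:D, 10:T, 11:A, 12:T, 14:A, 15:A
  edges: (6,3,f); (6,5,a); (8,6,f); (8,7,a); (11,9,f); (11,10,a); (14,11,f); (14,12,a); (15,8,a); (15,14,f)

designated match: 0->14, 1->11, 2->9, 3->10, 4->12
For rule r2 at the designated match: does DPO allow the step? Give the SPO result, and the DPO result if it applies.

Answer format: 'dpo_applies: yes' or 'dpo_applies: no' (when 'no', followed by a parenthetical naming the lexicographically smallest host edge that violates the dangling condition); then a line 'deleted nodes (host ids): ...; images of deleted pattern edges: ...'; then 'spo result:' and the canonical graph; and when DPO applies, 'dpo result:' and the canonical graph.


dpo_applies: yes
deleted nodes (host ids): 9, 11; images of deleted pattern edges: (11,9,f); (11,10,a); (14,11,f); (14,12,a)
spo result:
nodes: 3:O, 5:W, 6:A, 7:D, 8:A, 10:T, 12:T, 14:A, 15:A, 16:A
edges: (6,3,f); (6,5,a); (8,6,f); (8,7,a); (14,10,f); (14,16,a); (15,8,a); (15,14,f); (16,12,a); (16,12,f)
dpo result:
nodes: 3:O, 5:W, 6:A, 7:D, 8:A, 10:T, 12:T, 14:A, 15:A, 16:A
edges: (6,3,f); (6,5,a); (8,6,f); (8,7,a); (14,10,f); (14,16,a); (15,8,a); (15,14,f); (16,12,a); (16,12,f)


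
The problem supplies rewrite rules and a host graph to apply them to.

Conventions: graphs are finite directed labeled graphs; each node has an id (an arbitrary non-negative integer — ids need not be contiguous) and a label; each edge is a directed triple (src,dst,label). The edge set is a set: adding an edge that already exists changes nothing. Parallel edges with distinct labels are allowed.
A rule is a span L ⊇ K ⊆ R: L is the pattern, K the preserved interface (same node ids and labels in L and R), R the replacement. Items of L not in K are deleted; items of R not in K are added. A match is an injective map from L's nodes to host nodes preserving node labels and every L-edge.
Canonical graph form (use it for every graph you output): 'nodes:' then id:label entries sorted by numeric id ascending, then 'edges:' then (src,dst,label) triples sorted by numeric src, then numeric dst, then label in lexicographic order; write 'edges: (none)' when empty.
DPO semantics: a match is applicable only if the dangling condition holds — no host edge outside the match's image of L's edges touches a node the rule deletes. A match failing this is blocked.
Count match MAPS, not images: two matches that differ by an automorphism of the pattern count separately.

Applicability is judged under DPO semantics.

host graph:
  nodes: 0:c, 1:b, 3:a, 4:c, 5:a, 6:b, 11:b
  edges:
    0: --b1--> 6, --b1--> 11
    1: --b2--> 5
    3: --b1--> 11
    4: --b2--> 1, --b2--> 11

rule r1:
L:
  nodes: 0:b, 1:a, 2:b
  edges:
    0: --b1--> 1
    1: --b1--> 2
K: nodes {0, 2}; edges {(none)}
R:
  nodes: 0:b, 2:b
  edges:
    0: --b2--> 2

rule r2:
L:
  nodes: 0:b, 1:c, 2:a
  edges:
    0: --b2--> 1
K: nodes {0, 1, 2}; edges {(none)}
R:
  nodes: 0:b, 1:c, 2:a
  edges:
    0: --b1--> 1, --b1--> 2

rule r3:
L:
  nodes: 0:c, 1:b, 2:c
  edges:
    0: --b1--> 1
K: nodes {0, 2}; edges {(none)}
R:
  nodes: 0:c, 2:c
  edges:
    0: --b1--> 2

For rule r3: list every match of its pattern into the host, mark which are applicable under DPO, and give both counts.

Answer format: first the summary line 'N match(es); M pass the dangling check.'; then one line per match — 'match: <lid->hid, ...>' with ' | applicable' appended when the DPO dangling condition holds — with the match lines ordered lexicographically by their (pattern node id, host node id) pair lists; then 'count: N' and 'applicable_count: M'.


2 match(es); 1 pass the dangling check.
match: 0->0, 1->6, 2->4 | applicable
match: 0->0, 1->11, 2->4
count: 2
applicable_count: 1
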